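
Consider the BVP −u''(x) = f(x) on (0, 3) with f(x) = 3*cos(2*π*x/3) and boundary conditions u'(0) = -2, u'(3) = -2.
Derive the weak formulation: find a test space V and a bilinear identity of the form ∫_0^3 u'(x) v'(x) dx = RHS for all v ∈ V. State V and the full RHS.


V = H^1(0, 3) (v unrestricted at boundary; u is determined up to an additive constant); weak form: ∫_0^3 u'v' dx = ∫_0^3 (3*cos(2*π*x/3)) v dx − 2·v(3) + 2·v(0) for all v ∈ V.

Multiply both sides by a test function v and integrate from 0 to 3:
  ∫_0^3 −u''(x) v(x) dx = ∫_0^3 f(x) v(x) dx.
Integrate the LHS by parts once:
  ∫_0^3 −u'' v dx = −[u'(x) v(x)]_0^3 + ∫_0^3 u'(x) v'(x) dx.
Thus ∫_0^3 u'(x) v'(x) dx = ∫_0^3 f(x) v(x) dx + [u'(x) v(x)]_0^3.
Choose V so that boundary terms are either known or forced to vanish.
u has inhomogeneous Neumann u'(0) = -2, u'(3) = -2. [u' v]_0^3 = (-2)·v(3) − (-2)·v(0) = − 2·v(3) + 2·v(0). Take V = H^1(0, 3); boundary term becomes part of RHS.
Weak formulation: find u (satisfying any essential BC) such that ∫_0^3 u'(x) v'(x) dx = ∫_0^3 f v dx − 2·v(3) + 2·v(0) for all v ∈ V (Neumann data are natural BCs: they enter the RHS as boundary terms).
Substituting f(x) = 3*cos(2*π*x/3), the right-hand side is ∫_0^3 (3*cos(2*π*x/3)) v dx − 2·v(3) + 2·v(0).
Compatibility check (pure Neumann): taking v ≡ 1 ∈ V gives 0 = ∫_0^3 f dx + (-2) − (-2), i.e. ∫_0^3 f dx must equal u'(0) − u'(3) = 0. Indeed ∫_0^3 (3*cos(2*π*x/3)) dx = 0, so the data are compatible. The solution is then unique only up to an additive constant (fix it e.g. by requiring ∫_0^3 u dx = 0).


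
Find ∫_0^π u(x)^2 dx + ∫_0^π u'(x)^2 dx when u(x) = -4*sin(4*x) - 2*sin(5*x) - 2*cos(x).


||u||_{H^1(0,π)}^2 = 256/15 + 192*π

u'(x) = 2*sin(x) - 16*cos(4*x) - 10*cos(5*x).
Expand u² and (u')² and integrate term by term on (0, π), using: for integers n ≥ 1, ∫_0^π sin²(nx) dx = ∫_0^π cos²(nx) dx = π/2; for n ≠ n', ∫_0^π sin(nx)sin(n'x) dx = ∫_0^π cos(nx)cos(n'x) dx = 0; and by product-to-sum, ∫_0^π sin(nx)cos(n'x) dx = ½∫_0^π [sin((n+n')x) + sin((n−n')x)] dx, which is 0 when n+n' is even and 2n/(n²−n'²) when n+n' is odd (it need not vanish on (0, π)).
  u² squared terms: (-4)²·∫sin(4x)² dx = 16·π/2 = 8*π;  (-2)²·∫cos(x)² dx = 4·π/2 = 2*π;  (-2)²·∫sin(5x)² dx = 4·π/2 = 2*π.
  u² cross terms: 2·(-4)·(-2)·∫sin(4x)·cos(x) dx = 16·(8/15) = 128/15;  2·(-4)·(-2)·∫sin(4x)·sin(5x) dx = 16·(0) = 0;  2·(-2)·(-2)·∫cos(x)·sin(5x) dx = 8·(0) = 0.
  So ∫_0^π u² dx = 8*π + 2*π + 2*π + 128/15 + 0 + 0 = 128/15 + 12*π.
  (u')² squared terms: (-16)²·∫cos(4x)² dx = 256·π/2 = 128*π;  (-10)²·∫cos(5x)² dx = 100·π/2 = 50*π;  (2)²·∫sin(x)² dx = 4·π/2 = 2*π.
  (u')² cross terms: 2·(-16)·(-10)·∫cos(4x)·cos(5x) dx = 320·(0) = 0;  2·(-16)·(2)·∫cos(4x)·sin(x) dx = -64·(-2/15) = 128/15;  2·(-10)·(2)·∫cos(5x)·sin(x) dx = -40·(0) = 0.
  So ∫_0^π (u')² dx = 128*π + 50*π + 2*π + 0 + 128/15 + 0 = 128/15 + 180*π.
||u||_{H^1}^2 = (128/15 + 12*π) + (128/15 + 180*π) = 256/15 + 192*π.


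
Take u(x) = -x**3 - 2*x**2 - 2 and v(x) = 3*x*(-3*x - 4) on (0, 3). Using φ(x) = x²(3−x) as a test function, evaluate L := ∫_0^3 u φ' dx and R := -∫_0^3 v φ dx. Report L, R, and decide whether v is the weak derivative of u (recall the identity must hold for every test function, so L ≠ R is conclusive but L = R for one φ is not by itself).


LHS = 243/2, RHS = 729/2. No, v is not the weak derivative of u.

u(x) = -x**3 - 2*x**2 - 2, classical derivative u'(x) = -3*x**2 - 4*x.
φ(x) = x²(3−x), so φ'(x) = 3*x*(2 - x).
Note φ(0) = φ(3) = 0, so the boundary term u·φ vanishes.
LHS = ∫_0^3 u(x) φ'(x) dx = ∫_0^3 (3*x^5 - 12*x^3 + 6*x^2 - 12*x) dx. Term by term:
  ∫_0^3 3*x^5 dx = 729/2;  ∫_0^3 -12*x^3 dx = -243;  ∫_0^3 6*x^2 dx = 54;
  ∫_0^3 -12*x dx = -54.
Sum: 729/2 − 243 + 54 − 54 = 243/2.
So LHS = 243/2.
∫_0^3 v(x) φ(x) dx = ∫_0^3 (9*x^5 - 15*x^4 - 36*x^3) dx. Term by term:
  ∫_0^3 9*x^5 dx = 2187/2;  ∫_0^3 -15*x^4 dx = -729;  ∫_0^3 -36*x^3 dx = -729.
Sum: 2187/2 − 729 − 729 = -729/2.
So RHS = -∫_0^3 v(x) φ(x) dx = 729/2.
LHS − RHS = -243 ≠ 0, so the identity fails.
(For a valid weak derivative the identity must hold for EVERY test function, in particular this one. The failure shows v is NOT the weak derivative of u.)
Correct weak derivative would be u'(x) = -3*x**2 - 4*x.


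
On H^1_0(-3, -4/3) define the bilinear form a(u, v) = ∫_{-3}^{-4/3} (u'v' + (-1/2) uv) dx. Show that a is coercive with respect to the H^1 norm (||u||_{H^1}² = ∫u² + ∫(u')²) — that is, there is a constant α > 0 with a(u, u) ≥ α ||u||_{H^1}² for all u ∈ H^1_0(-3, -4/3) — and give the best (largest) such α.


α = (-25 + 18*π^2)/(2*(25 + 9*π^2))

Coercivity of a(·,·) on H^1_0(-3, -4/3) means a(u, u) ≥ α ||u||_{H^1}² for every u ∈ H^1_0.
The interval has length L = 5/3, and Poincaré/coercivity depend only on L. Here a(u, u) = ∫(u')² + (-1/2)·∫u².
Here c = -1/2 < 0 with |c| < (π/L)² = 9*π^2/25, so coercivity still holds. The condition a(u,u) ≥ α||u||_{H^1}² reads (1−α)∫(u')² ≥ (α−c)∫u². Any admissible α is ≤ 1 (rapidly oscillating u have ∫u²/∫(u')² → 0), and α = 1 would force 0 ≥ (1−c)∫u², impossible since c < 1; so 1−α > 0. By the sharp Poincaré inequality on H^1_0 of an interval of length L, ∫(u')² ≥ (π/L)²∫u² with equality for the first sine mode sin(π(x−x₀)/L) (x₀ the left endpoint), so the inequality holds for all u iff (1−α)(π/L)² ≥ α − c, i.e. α ≤ ((π/L)² + c)/((π/L)² + 1) = (1 + c(L/π)²)/(1 + (L/π)²). (Direct route, valid since c ≤ 0: Poincaré gives c∫u² ≥ c(L/π)²∫(u')², so a(u,u) ≥ (1 + c(L/π)²)∫(u')², while ||u||_{H^1}² ≤ (1 + (L/π)²)∫(u')²; dividing yields the same α.) With (π/L)² = 9*π^2/25 and c = -1/2, the largest admissible constant is α = ((π/L)² + c)/((π/L)² + 1).
Simplifying, α = (-25 + 18*π^2)/(2*(25 + 9*π^2)).


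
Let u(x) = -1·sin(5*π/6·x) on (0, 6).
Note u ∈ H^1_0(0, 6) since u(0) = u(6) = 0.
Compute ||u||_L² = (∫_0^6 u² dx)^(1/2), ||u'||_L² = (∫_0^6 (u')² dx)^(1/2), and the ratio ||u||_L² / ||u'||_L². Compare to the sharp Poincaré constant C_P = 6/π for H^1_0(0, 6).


||u||_L² / ||u'||_L² = 6/(5*π) < C_P = 6/π.

u(x) = -1·sin(5*π/6·x), so u'(x) = -5*π*cos(5*π*x/6)/6.
Writing u(x) = A·sin(kπx/L) with A = -1 and k = 5, use ∫_0^L sin²(kπx/L) dx = L/2 and ∫_0^L cos²(kπx/L) dx = L/2.
u² = 1·sin²(5*π/6·x) and (u')² = 25*π^2/36·cos²(5*π/6·x), and each of sin², cos² integrates to L/2 = 3 over (0, 6).
∫_0^6 u² dx = 3, so ||u||_L² = sqrt(3).
∫_0^6 (u')² dx = 25*π^2/12, so ||u'||_L² = 5*sqrt(3)*π/6.
Ratio ||u||_L² / ||u'||_L² = 6/(5*π).
Sharp Poincaré constant on H^1_0(0, 6) is C_P = L/π = 6/π, achieved by sin(π/6·x).
This is the k = 5 harmonic; the ratio L/(kπ) is strictly less than C_P = L/π, consistent with the sharp inequality ||u||_L² ≤ C_P ||u'||_L².


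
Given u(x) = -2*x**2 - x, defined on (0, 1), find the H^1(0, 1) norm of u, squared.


||u||_{H^1}^2 = 187/15

The H^1 norm (squared) on an interval (0, L) is
  ||u||_{H^1}^2 = ∫_0^L u(x)^2 dx + ∫_0^L u'(x)^2 dx.
Compute u'(x) = -4*x - 1.
Then u(x)^2 = 4*x**4 + 4*x**3 + x**2 and u'(x)^2 = 16*x**2 + 8*x + 1.
Integrate each monomial from 0 to 1 using ∫_0^1 c·x^n dx = c·1^(n+1)/(n+1):
  ∫_0^1 u(x)^2 dx = ∫_0^1 (4*x^4 + 4*x^3 + x^2) dx. Term by term:
    ∫_0^1 4*x^4 dx = 4/5;  ∫_0^1 4*x^3 dx = 1;  ∫_0^1 x^2 dx = 1/3.
  Sum: 4/5 + 1 + 1/3 = 32/15.
  ∫_0^1 u'(x)^2 dx = ∫_0^1 (16*x^2 + 8*x + 1) dx. Term by term:
    ∫_0^1 16*x^2 dx = 16/3;  ∫_0^1 8*x dx = 4;  ∫_0^1 1 dx = 1.
  Sum: 16/3 + 4 + 1 = 31/3.
Adding: ||u||_{H^1}^2 = 32/15 + 31/3 = 187/15.


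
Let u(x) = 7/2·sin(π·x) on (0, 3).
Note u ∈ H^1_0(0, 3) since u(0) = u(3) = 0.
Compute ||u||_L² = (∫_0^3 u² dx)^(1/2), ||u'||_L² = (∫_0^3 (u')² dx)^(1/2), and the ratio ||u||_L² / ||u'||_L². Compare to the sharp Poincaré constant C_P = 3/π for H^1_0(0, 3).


||u||_L² / ||u'||_L² = 1/π < C_P = 3/π.

u(x) = 7/2·sin(π·x), so u'(x) = 7*π*cos(π*x)/2.
Writing u(x) = A·sin(kπx/L) with A = 7/2 and k = 3, use ∫_0^L sin²(kπx/L) dx = L/2 and ∫_0^L cos²(kπx/L) dx = L/2.
u² = 49/4·sin²(π·x) and (u')² = 49*π^2/4·cos²(π·x), and each of sin², cos² integrates to L/2 = 3/2 over (0, 3).
∫_0^3 u² dx = 147/8, so ||u||_L² = 7*sqrt(6)/4.
∫_0^3 (u')² dx = 147*π^2/8, so ||u'||_L² = 7*sqrt(6)*π/4.
Ratio ||u||_L² / ||u'||_L² = 1/π.
Sharp Poincaré constant on H^1_0(0, 3) is C_P = L/π = 3/π, achieved by sin(π/3·x).
This is the k = 3 harmonic; the ratio L/(kπ) is strictly less than C_P = L/π, consistent with the sharp inequality ||u||_L² ≤ C_P ||u'||_L².


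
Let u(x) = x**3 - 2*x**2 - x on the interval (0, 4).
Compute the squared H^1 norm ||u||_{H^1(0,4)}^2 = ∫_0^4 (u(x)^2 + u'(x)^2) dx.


||u||_{H^1}^2 = 30988/35

The H^1 norm (squared) on an interval (0, L) is
  ||u||_{H^1}^2 = ∫_0^L u(x)^2 dx + ∫_0^L u'(x)^2 dx.
Compute u'(x) = 3*x**2 - 4*x - 1.
Then u(x)^2 = x**6 - 4*x**5 + 2*x**4 + 4*x**3 + x**2 and u'(x)^2 = 9*x**4 - 24*x**3 + 10*x**2 + 8*x + 1.
Integrate each monomial from 0 to 4 using ∫_0^4 c·x^n dx = c·4^(n+1)/(n+1):
  ∫_0^4 u(x)^2 dx = ∫_0^4 (x^6 - 4*x^5 + 2*x^4 + 4*x^3 + x^2) dx. Term by term:
    ∫_0^4 x^6 dx = 16384/7;  ∫_0^4 -4*x^5 dx = -8192/3;  ∫_0^4 2*x^4 dx = 2048/5;
    ∫_0^4 4*x^3 dx = 256;  ∫_0^4 x^2 dx = 64/3.
  Sum: 16384/7 − 8192/3 + 2048/5 + 256 + 64/3 = 31168/105.
  ∫_0^4 u'(x)^2 dx = ∫_0^4 (9*x^4 - 24*x^3 + 10*x^2 + 8*x + 1) dx. Term by term:
    ∫_0^4 9*x^4 dx = 9216/5;  ∫_0^4 -24*x^3 dx = -1536;  ∫_0^4 10*x^2 dx = 640/3;
    ∫_0^4 8*x dx = 64;  ∫_0^4 1 dx = 4.
  Sum: 9216/5 − 1536 + 640/3 + 64 + 4 = 8828/15.
Adding: ||u||_{H^1}^2 = 31168/105 + 8828/15 = 30988/35.


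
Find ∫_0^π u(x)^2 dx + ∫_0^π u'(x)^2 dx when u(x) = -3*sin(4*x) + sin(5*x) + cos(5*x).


||u||_{H^1(0,π)}^2 = 416/3 + 205*π/2

u'(x) = -5*sin(5*x) - 12*cos(4*x) + 5*cos(5*x).
Expand u² and (u')² and integrate term by term on (0, π), using: for integers n ≥ 1, ∫_0^π sin²(nx) dx = ∫_0^π cos²(nx) dx = π/2; for n ≠ n', ∫_0^π sin(nx)sin(n'x) dx = ∫_0^π cos(nx)cos(n'x) dx = 0; and by product-to-sum, ∫_0^π sin(nx)cos(n'x) dx = ½∫_0^π [sin((n+n')x) + sin((n−n')x)] dx, which is 0 when n+n' is even and 2n/(n²−n'²) when n+n' is odd (it need not vanish on (0, π)).
  u² squared terms: (-3)²·∫sin(4x)² dx = 9·π/2 = 9*π/2;  (1)²·∫cos(5x)² dx = 1·π/2 = π/2;  (1)²·∫sin(5x)² dx = 1·π/2 = π/2.
  u² cross terms: 2·(-3)·(1)·∫sin(4x)·cos(5x) dx = -6·(-8/9) = 16/3;  2·(-3)·(1)·∫sin(4x)·sin(5x) dx = -6·(0) = 0;  2·(1)·(1)·∫cos(5x)·sin(5x) dx = 2·(0) = 0.
  So ∫_0^π u² dx = 9*π/2 + π/2 + π/2 + 16/3 + 0 + 0 = 16/3 + 11*π/2.
  (u')² squared terms: (-12)²·∫cos(4x)² dx = 144·π/2 = 72*π;  (-5)²·∫sin(5x)² dx = 25·π/2 = 25*π/2;  (5)²·∫cos(5x)² dx = 25·π/2 = 25*π/2.
  (u')² cross terms: 2·(-12)·(-5)·∫cos(4x)·sin(5x) dx = 120·(10/9) = 400/3;  2·(-12)·(5)·∫cos(4x)·cos(5x) dx = -120·(0) = 0;  2·(-5)·(5)·∫sin(5x)·cos(5x) dx = -50·(0) = 0.
  So ∫_0^π (u')² dx = 72*π + 25*π/2 + 25*π/2 + 400/3 + 0 + 0 = 400/3 + 97*π.
||u||_{H^1}^2 = (16/3 + 11*π/2) + (400/3 + 97*π) = 416/3 + 205*π/2.


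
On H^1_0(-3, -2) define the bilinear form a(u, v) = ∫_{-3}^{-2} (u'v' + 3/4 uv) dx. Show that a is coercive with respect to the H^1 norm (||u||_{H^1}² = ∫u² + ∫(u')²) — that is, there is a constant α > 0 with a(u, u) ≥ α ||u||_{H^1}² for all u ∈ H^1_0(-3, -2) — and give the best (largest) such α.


α = (3/4 + π^2)/(1 + π^2)

Coercivity of a(·,·) on H^1_0(-3, -2) means a(u, u) ≥ α ||u||_{H^1}² for every u ∈ H^1_0.
The interval has length L = 1, and Poincaré/coercivity depend only on L. Here a(u, u) = ∫(u')² + (3/4)·∫u².
Here 0 < c = 3/4 < 1. The condition a(u,u) ≥ α||u||_{H^1}² reads (1−α)∫(u')² ≥ (α−c)∫u². Any admissible α is ≤ 1 (rapidly oscillating u have ∫u²/∫(u')² → 0), and α = 1 would force 0 ≥ (1−c)∫u², impossible since c < 1; so 1−α > 0. By the sharp Poincaré inequality on H^1_0 of an interval of length L, ∫(u')² ≥ (π/L)²∫u² with equality for the first sine mode sin(π(x−x₀)/L) (x₀ the left endpoint), so the inequality holds for all u iff (1−α)(π/L)² ≥ α − c, i.e. α ≤ ((π/L)² + c)/((π/L)² + 1) = (1 + c(L/π)²)/(1 + (L/π)²). With (π/L)² = π^2 and c = 3/4, the largest admissible constant is α = ((π/L)² + c)/((π/L)² + 1).
Simplifying, α = (3/4 + π^2)/(1 + π^2).


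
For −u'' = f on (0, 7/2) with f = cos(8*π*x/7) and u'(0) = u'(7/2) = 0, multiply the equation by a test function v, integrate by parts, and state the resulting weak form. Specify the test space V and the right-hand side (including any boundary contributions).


V = H^1(0, 7/2) (no boundary constraint on v; u is determined up to an additive constant); weak form: ∫_0^7/2 u'v' dx = ∫_0^7/2 (cos(8*π*x/7)) v dx for all v ∈ V.

Multiply both sides by a test function v and integrate from 0 to 7/2:
  ∫_0^7/2 −u''(x) v(x) dx = ∫_0^7/2 f(x) v(x) dx.
Integrate the LHS by parts once:
  ∫_0^7/2 −u'' v dx = −[u'(x) v(x)]_0^7/2 + ∫_0^7/2 u'(x) v'(x) dx.
Thus ∫_0^7/2 u'(x) v'(x) dx = ∫_0^7/2 f(x) v(x) dx + [u'(x) v(x)]_0^7/2.
Choose V so that boundary terms are either known or forced to vanish.
u has homogeneous Neumann: u'(0) = u'(7/2) = 0. So [u' v]_0^7/2 = 0·v(7/2) − 0·v(0) = 0 for any v; take V = H^1(0, 7/2).
Weak formulation: find u (satisfying any essential BC) such that ∫_0^7/2 u'(x) v'(x) dx = ∫_0^7/2 f v dx for all v ∈ V (homogeneous Neumann, so boundary terms vanish).
Substituting f(x) = cos(8*π*x/7), the right-hand side is ∫_0^7/2 (cos(8*π*x/7)) v dx.
Compatibility check (pure Neumann): taking v ≡ 1 ∈ V gives 0 = ∫_0^7/2 f dx + (0) − (0), i.e. ∫_0^7/2 f dx must equal u'(0) − u'(7/2) = 0. Indeed ∫_0^7/2 (cos(8*π*x/7)) dx = 0, so the data are compatible. The solution is then unique only up to an additive constant (fix it e.g. by requiring ∫_0^7/2 u dx = 0).


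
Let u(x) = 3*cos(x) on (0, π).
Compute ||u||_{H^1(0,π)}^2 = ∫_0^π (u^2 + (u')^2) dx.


||u||_{H^1(0,π)}^2 = 9*π

u'(x) = -3*sin(x).
Expand u² and (u')² and integrate term by term on (0, π), using: for integers n ≥ 1, ∫_0^π sin²(nx) dx = ∫_0^π cos²(nx) dx = π/2; for n ≠ n', ∫_0^π sin(nx)sin(n'x) dx = ∫_0^π cos(nx)cos(n'x) dx = 0; and by product-to-sum, ∫_0^π sin(nx)cos(n'x) dx = ½∫_0^π [sin((n+n')x) + sin((n−n')x)] dx, which is 0 when n+n' is even and 2n/(n²−n'²) when n+n' is odd (it need not vanish on (0, π)).
  u² squared terms: (3)²·∫cos(x)² dx = 9·π/2 = 9*π/2.
  So ∫_0^π u² dx = 9*π/2.
  (u')² squared terms: (-3)²·∫sin(x)² dx = 9·π/2 = 9*π/2.
  So ∫_0^π (u')² dx = 9*π/2.
||u||_{H^1}^2 = (9*π/2) + (9*π/2) = 9*π.


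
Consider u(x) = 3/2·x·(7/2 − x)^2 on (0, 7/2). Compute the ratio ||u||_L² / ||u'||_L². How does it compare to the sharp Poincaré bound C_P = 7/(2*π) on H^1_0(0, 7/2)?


||u||_L² / ||u'||_L² = sqrt(14)/4 < C_P = 7/(2*π).

u(x) = 3/2·x·(7/2 − x)^2, so u'(x) = 9*x^2/2 - 21*x + 147/8.
u(x) = 3/2·x·(7/2 − x)^2 vanishes at x = 0 and x = 7/2, so u ∈ H^1_0(0, 7/2). Differentiate via the product rule and integrate the resulting polynomials term by term.
  ∫_0^7/2 u² dx = ∫_0^7/2 (9*x^6/4 - 63*x^5/2 + 1323*x^4/8 - 3087*x^3/8 + 21609*x^2/64) dx. Term by term:
    ∫_0^7/2 9*x^6/4 dx = 1058841/512;  ∫_0^7/2 -63*x^5/2 dx = -2470629/256;  ∫_0^7/2 1323*x^4/8 dx = 22235661/1280;
    ∫_0^7/2 -3087*x^3/8 dx = -7411887/512;  ∫_0^7/2 21609*x^2/64 dx = 2470629/512.
  Sum: 1058841/512 − 2470629/256 + 22235661/1280 − 7411887/512 + 2470629/512 = 352947/2560.
  ∫_0^7/2 (u')² dx = ∫_0^7/2 (81*x^4/4 - 189*x^3 + 4851*x^2/8 - 3087*x/4 + 21609/64) dx. Term by term:
    ∫_0^7/2 81*x^4/4 dx = 1361367/640;  ∫_0^7/2 -189*x^3 dx = -453789/64;  ∫_0^7/2 4851*x^2/8 dx = 554631/64;
    ∫_0^7/2 -3087*x/4 dx = -151263/32;  ∫_0^7/2 21609/64 dx = 151263/128.
  Sum: 1361367/640 − 453789/64 + 554631/64 − 151263/32 + 151263/128 = 50421/320.
∫_0^7/2 u² dx = 352947/2560, so ||u||_L² = 343*sqrt(30)/160.
∫_0^7/2 (u')² dx = 50421/320, so ||u'||_L² = 49*sqrt(105)/40.
Ratio ||u||_L² / ||u'||_L² = sqrt(14)/4.
Sharp Poincaré constant on H^1_0(0, 7/2) is C_P = L/π = 7/(2*π), achieved by sin(2*π/7·x).
A polynomial bump cannot attain the sharp Poincaré constant (only the first sine eigenfunction does), so the ratio is strictly less than C_P, consistent with ||u||_L² ≤ C_P ||u'||_L².


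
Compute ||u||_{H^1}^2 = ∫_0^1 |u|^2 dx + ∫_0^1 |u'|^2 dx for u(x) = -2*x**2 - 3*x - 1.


||u||_{H^1}^2 = 577/15

The H^1 norm (squared) on an interval (0, L) is
  ||u||_{H^1}^2 = ∫_0^L u(x)^2 dx + ∫_0^L u'(x)^2 dx.
Compute u'(x) = -4*x - 3.
Then u(x)^2 = 4*x**4 + 12*x**3 + 13*x**2 + 6*x + 1 and u'(x)^2 = 16*x**2 + 24*x + 9.
Integrate each monomial from 0 to 1 using ∫_0^1 c·x^n dx = c·1^(n+1)/(n+1):
  ∫_0^1 u(x)^2 dx = ∫_0^1 (4*x^4 + 12*x^3 + 13*x^2 + 6*x + 1) dx. Term by term:
    ∫_0^1 4*x^4 dx = 4/5;  ∫_0^1 12*x^3 dx = 3;  ∫_0^1 13*x^2 dx = 13/3;
    ∫_0^1 6*x dx = 3;  ∫_0^1 1 dx = 1.
  Sum: 4/5 + 3 + 13/3 + 3 + 1 = 182/15.
  ∫_0^1 u'(x)^2 dx = ∫_0^1 (16*x^2 + 24*x + 9) dx. Term by term:
    ∫_0^1 16*x^2 dx = 16/3;  ∫_0^1 24*x dx = 12;  ∫_0^1 9 dx = 9.
  Sum: 16/3 + 12 + 9 = 79/3.
Adding: ||u||_{H^1}^2 = 182/15 + 79/3 = 577/15.


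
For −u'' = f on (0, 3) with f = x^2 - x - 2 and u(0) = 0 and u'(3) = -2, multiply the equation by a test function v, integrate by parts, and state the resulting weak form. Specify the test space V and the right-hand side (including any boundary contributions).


V = {v ∈ H^1(0, 3) : v(0) = 0} (test functions vanish at x = 0 where u is specified); weak form: ∫_0^3 u'v' dx = ∫_0^3 (x^2 - x - 2) v dx − 2·v(3) for all v ∈ V.

Multiply both sides by a test function v and integrate from 0 to 3:
  ∫_0^3 −u''(x) v(x) dx = ∫_0^3 f(x) v(x) dx.
Integrate the LHS by parts once:
  ∫_0^3 −u'' v dx = −[u'(x) v(x)]_0^3 + ∫_0^3 u'(x) v'(x) dx.
Thus ∫_0^3 u'(x) v'(x) dx = ∫_0^3 f(x) v(x) dx + [u'(x) v(x)]_0^3.
Choose V so that boundary terms are either known or forced to vanish.
Mixed BC: u(0) = 0 (Dirichlet) and u'(3) = -2 (Neumann). Define V = {v ∈ H^1(0, 3) : v(0) = 0}. Then [u' v]_0^3 = u'(3)·v(3) − u'(0)·0 = − 2·v(3).
Weak formulation: find u (satisfying any essential BC) such that ∫_0^3 u'(x) v'(x) dx = ∫_0^3 f v dx − 2·v(3) for all v ∈ V (Dirichlet at 0 absorbed into V; Neumann datum at x = 3 contributes the boundary term).
Substituting f(x) = x^2 - x - 2, the right-hand side is ∫_0^3 (x^2 - x - 2) v dx − 2·v(3).


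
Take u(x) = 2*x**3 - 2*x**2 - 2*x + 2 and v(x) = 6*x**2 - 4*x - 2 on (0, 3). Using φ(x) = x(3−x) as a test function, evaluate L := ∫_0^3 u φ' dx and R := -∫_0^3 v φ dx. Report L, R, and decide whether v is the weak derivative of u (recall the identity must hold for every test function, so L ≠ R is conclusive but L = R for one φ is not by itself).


LHS = -369/10, RHS = -369/10. Yes, v = u' weakly.

u(x) = 2*x**3 - 2*x**2 - 2*x + 2, classical derivative u'(x) = 6*x**2 - 4*x - 2.
φ(x) = x(3−x), so φ'(x) = 3 - 2*x.
Note φ(0) = φ(3) = 0, so the boundary term u·φ vanishes.
LHS = ∫_0^3 u(x) φ'(x) dx = ∫_0^3 (-4*x^4 + 10*x^3 - 2*x^2 - 10*x + 6) dx. Term by term:
  ∫_0^3 -4*x^4 dx = -972/5;  ∫_0^3 10*x^3 dx = 405/2;  ∫_0^3 -2*x^2 dx = -18;
  ∫_0^3 -10*x dx = -45;  ∫_0^3 6 dx = 18.
Sum: -972/5 + 405/2 − 18 − 45 + 18 = -369/10.
So LHS = -369/10.
∫_0^3 v(x) φ(x) dx = ∫_0^3 (-6*x^4 + 22*x^3 - 10*x^2 - 6*x) dx. Term by term:
  ∫_0^3 -6*x^4 dx = -1458/5;  ∫_0^3 22*x^3 dx = 891/2;  ∫_0^3 -10*x^2 dx = -90;
  ∫_0^3 -6*x dx = -27.
Sum: -1458/5 + 891/2 − 90 − 27 = 369/10.
So RHS = -∫_0^3 v(x) φ(x) dx = -369/10.
LHS = RHS, so the identity holds for this test φ.
Moreover u is smooth here and v(x) = u'(x) = 6*x**2 - 4*x - 2 pointwise, so the identity holds for every test function. Hence v is the weak derivative of u.


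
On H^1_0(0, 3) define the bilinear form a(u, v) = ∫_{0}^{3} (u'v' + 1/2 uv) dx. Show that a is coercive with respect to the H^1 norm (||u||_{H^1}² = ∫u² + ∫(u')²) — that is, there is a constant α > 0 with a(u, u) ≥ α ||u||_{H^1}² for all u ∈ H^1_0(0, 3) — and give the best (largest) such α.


α = (9/2 + π^2)/(9 + π^2)

Coercivity of a(·,·) on H^1_0(0, 3) means a(u, u) ≥ α ||u||_{H^1}² for every u ∈ H^1_0.
The interval has length L = 3, and Poincaré/coercivity depend only on L. Here a(u, u) = ∫(u')² + (1/2)·∫u².
Here 0 < c = 1/2 < 1. The condition a(u,u) ≥ α||u||_{H^1}² reads (1−α)∫(u')² ≥ (α−c)∫u². Any admissible α is ≤ 1 (rapidly oscillating u have ∫u²/∫(u')² → 0), and α = 1 would force 0 ≥ (1−c)∫u², impossible since c < 1; so 1−α > 0. By the sharp Poincaré inequality on H^1_0 of an interval of length L, ∫(u')² ≥ (π/L)²∫u² with equality for the first sine mode sin(π(x−x₀)/L) (x₀ the left endpoint), so the inequality holds for all u iff (1−α)(π/L)² ≥ α − c, i.e. α ≤ ((π/L)² + c)/((π/L)² + 1) = (1 + c(L/π)²)/(1 + (L/π)²). With (π/L)² = π^2/9 and c = 1/2, the largest admissible constant is α = ((π/L)² + c)/((π/L)² + 1).
Simplifying, α = (9/2 + π^2)/(9 + π^2).


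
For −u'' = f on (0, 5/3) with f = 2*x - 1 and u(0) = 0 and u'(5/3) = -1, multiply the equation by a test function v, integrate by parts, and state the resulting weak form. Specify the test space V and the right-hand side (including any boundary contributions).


V = {v ∈ H^1(0, 5/3) : v(0) = 0} (test functions vanish at x = 0 where u is specified); weak form: ∫_0^5/3 u'v' dx = ∫_0^5/3 (2*x - 1) v dx − v(5/3) for all v ∈ V.

Multiply both sides by a test function v and integrate from 0 to 5/3:
  ∫_0^5/3 −u''(x) v(x) dx = ∫_0^5/3 f(x) v(x) dx.
Integrate the LHS by parts once:
  ∫_0^5/3 −u'' v dx = −[u'(x) v(x)]_0^5/3 + ∫_0^5/3 u'(x) v'(x) dx.
Thus ∫_0^5/3 u'(x) v'(x) dx = ∫_0^5/3 f(x) v(x) dx + [u'(x) v(x)]_0^5/3.
Choose V so that boundary terms are either known or forced to vanish.
Mixed BC: u(0) = 0 (Dirichlet) and u'(5/3) = -1 (Neumann). Define V = {v ∈ H^1(0, 5/3) : v(0) = 0}. Then [u' v]_0^5/3 = u'(5/3)·v(5/3) − u'(0)·0 = − v(5/3).
Weak formulation: find u (satisfying any essential BC) such that ∫_0^5/3 u'(x) v'(x) dx = ∫_0^5/3 f v dx − v(5/3) for all v ∈ V (Dirichlet at 0 absorbed into V; Neumann datum at x = 5/3 contributes the boundary term).
Substituting f(x) = 2*x - 1, the right-hand side is ∫_0^5/3 (2*x - 1) v dx − v(5/3).


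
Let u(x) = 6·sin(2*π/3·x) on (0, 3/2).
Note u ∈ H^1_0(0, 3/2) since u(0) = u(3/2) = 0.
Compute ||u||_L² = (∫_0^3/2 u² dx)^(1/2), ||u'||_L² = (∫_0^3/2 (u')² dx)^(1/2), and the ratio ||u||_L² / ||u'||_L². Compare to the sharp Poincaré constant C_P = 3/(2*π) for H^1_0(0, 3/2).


||u||_L² / ||u'||_L² = 3/(2*π) = C_P.

u(x) = 6·sin(2*π/3·x), so u'(x) = 4*π*cos(2*π*x/3).
Writing u(x) = A·sin(kπx/L) with A = 6 and k = 1, use ∫_0^L sin²(kπx/L) dx = L/2 and ∫_0^L cos²(kπx/L) dx = L/2.
u² = 36·sin²(2*π/3·x) and (u')² = 16*π^2·cos²(2*π/3·x), and each of sin², cos² integrates to L/2 = 3/4 over (0, 3/2).
∫_0^3/2 u² dx = 27, so ||u||_L² = 3*sqrt(3).
∫_0^3/2 (u')² dx = 12*π^2, so ||u'||_L² = 2*sqrt(3)*π.
Ratio ||u||_L² / ||u'||_L² = 3/(2*π).
Sharp Poincaré constant on H^1_0(0, 3/2) is C_P = L/π = 3/(2*π), achieved by sin(2*π/3·x).
This is the k = 1 eigenfunction (up to amplitude), so the ratio equals the sharp Poincaré constant exactly.


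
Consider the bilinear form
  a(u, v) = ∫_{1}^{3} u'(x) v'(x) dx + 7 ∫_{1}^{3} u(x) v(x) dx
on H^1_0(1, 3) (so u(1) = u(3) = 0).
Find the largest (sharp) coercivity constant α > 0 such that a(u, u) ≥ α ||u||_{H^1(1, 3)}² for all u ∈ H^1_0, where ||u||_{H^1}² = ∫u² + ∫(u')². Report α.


α = 1

Coercivity of a(·,·) on H^1_0(1, 3) means a(u, u) ≥ α ||u||_{H^1}² for every u ∈ H^1_0.
The interval has length L = 2, and Poincaré/coercivity depend only on L. Here a(u, u) = ∫(u')² + (7)·∫u².
Here c = 7 ≥ 1, so a(u,u) = ∫(u')² + c∫u² ≥ ∫(u')² + ∫u² = ||u||_{H^1}², i.e. α = 1 works. No larger α is possible: a(u,u) ≥ α||u||_{H^1}² means (1−α)∫(u')² ≥ (α−c)∫u², and for the modes u_n = sin(nπ(x−x₀)/L) (x₀ the left endpoint) one has ∫u_n²/∫(u_n')² = (L/(nπ))² → 0, so a(u_n,u_n)/||u_n||_{H^1}² → 1. Hence the optimal constant is α = 1.
Therefore α = 1.


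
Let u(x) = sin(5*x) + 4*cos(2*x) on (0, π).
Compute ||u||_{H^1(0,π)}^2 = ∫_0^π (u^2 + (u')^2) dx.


||u||_{H^1(0,π)}^2 = 400/21 + 53*π

u'(x) = -8*sin(2*x) + 5*cos(5*x).
Expand u² and (u')² and integrate term by term on (0, π), using: for integers n ≥ 1, ∫_0^π sin²(nx) dx = ∫_0^π cos²(nx) dx = π/2; for n ≠ n', ∫_0^π sin(nx)sin(n'x) dx = ∫_0^π cos(nx)cos(n'x) dx = 0; and by product-to-sum, ∫_0^π sin(nx)cos(n'x) dx = ½∫_0^π [sin((n+n')x) + sin((n−n')x)] dx, which is 0 when n+n' is even and 2n/(n²−n'²) when n+n' is odd (it need not vanish on (0, π)).
  u² squared terms: (4)²·∫cos(2x)² dx = 16·π/2 = 8*π;  (1)²·∫sin(5x)² dx = 1·π/2 = π/2.
  u² cross terms: 2·(4)·(1)·∫cos(2x)·sin(5x) dx = 8·(10/21) = 80/21.
  So ∫_0^π u² dx = 8*π + π/2 + 80/21 = 80/21 + 17*π/2.
  (u')² squared terms: (-8)²·∫sin(2x)² dx = 64·π/2 = 32*π;  (5)²·∫cos(5x)² dx = 25·π/2 = 25*π/2.
  (u')² cross terms: 2·(-8)·(5)·∫sin(2x)·cos(5x) dx = -80·(-4/21) = 320/21.
  So ∫_0^π (u')² dx = 32*π + 25*π/2 + 320/21 = 320/21 + 89*π/2.
||u||_{H^1}^2 = (80/21 + 17*π/2) + (320/21 + 89*π/2) = 400/21 + 53*π.


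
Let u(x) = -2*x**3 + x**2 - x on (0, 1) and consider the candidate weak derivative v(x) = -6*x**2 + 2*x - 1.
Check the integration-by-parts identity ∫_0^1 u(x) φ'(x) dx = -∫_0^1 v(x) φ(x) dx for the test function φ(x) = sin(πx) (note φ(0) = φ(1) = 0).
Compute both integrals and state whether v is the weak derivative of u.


LHS = -24/π^3 + 6/π, RHS = -24/π^3 + 6/π. Yes, v = u' weakly.

u(x) = -2*x**3 + x**2 - x, classical derivative u'(x) = -6*x**2 + 2*x - 1.
φ(x) = sin(πx), so φ'(x) = π*cos(π*x).
Note φ(0) = φ(1) = 0, so the boundary term u·φ vanishes.
LHS = ∫_0^1 u(x) φ'(x) dx = ∫_0^1 (-2*π*x^3*cos(π*x) + π*x^2*cos(π*x) - π*x*cos(π*x)) dx. Term by term:
  ∫_0^1 π*x^2*cos(π*x) dx = -2/π;  ∫_0^1 -π*x*cos(π*x) dx = 2/π;  ∫_0^1 -2*π*x^3*cos(π*x) dx = -24/π^3 + 6/π.
Sum: -2/π + 2/π + -24/π^3 + 6/π = -24/π^3 + 6/π.
So LHS = -24/π^3 + 6/π.
∫_0^1 v(x) φ(x) dx = ∫_0^1 (-6*x^2*sin(π*x) + 2*x*sin(π*x) - sin(π*x)) dx. Term by term:
  ∫_0^1 -sin(π*x) dx = -2/π;  ∫_0^1 -6*x^2*sin(π*x) dx = -6/π + 24/π^3;  ∫_0^1 2*x*sin(π*x) dx = 2/π.
Sum: -2/π + -6/π + 24/π^3 + 2/π = -6/π + 24/π^3.
So RHS = -∫_0^1 v(x) φ(x) dx = -24/π^3 + 6/π.
LHS = RHS, so the identity holds for this test φ.
Moreover u is smooth here and v(x) = u'(x) = -6*x**2 + 2*x - 1 pointwise, so the identity holds for every test function. Hence v is the weak derivative of u.


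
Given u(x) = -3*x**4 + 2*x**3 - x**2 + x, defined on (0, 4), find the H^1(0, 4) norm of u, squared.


||u||_{H^1}^2 = 2172596/5

The H^1 norm (squared) on an interval (0, L) is
  ||u||_{H^1}^2 = ∫_0^L u(x)^2 dx + ∫_0^L u'(x)^2 dx.
Compute u'(x) = -12*x**3 + 6*x**2 - 2*x + 1.
Then u(x)^2 = 9*x**8 - 12*x**7 + 10*x**6 - 10*x**5 + 5*x**4 - 2*x**3 + x**2 and u'(x)^2 = 144*x**6 - 144*x**5 + 84*x**4 - 48*x**3 + 16*x**2 - 4*x + 1.
Integrate each monomial from 0 to 4 using ∫_0^4 c·x^n dx = c·4^(n+1)/(n+1):
  ∫_0^4 u(x)^2 dx = ∫_0^4 (9*x^8 - 12*x^7 + 10*x^6 - 10*x^5 + 5*x^4 - 2*x^3 + x^2) dx. Term by term:
    ∫_0^4 9*x^8 dx = 262144;  ∫_0^4 -12*x^7 dx = -98304;  ∫_0^4 10*x^6 dx = 163840/7;
    ∫_0^4 -10*x^5 dx = -20480/3;  ∫_0^4 5*x^4 dx = 1024;  ∫_0^4 -2*x^3 dx = -128;
    ∫_0^4 x^2 dx = 64/3.
  Sum: 262144 − 98304 + 163840/7 − 20480/3 + 1024 − 128 + 64/3 = 3808064/21.
  ∫_0^4 u'(x)^2 dx = ∫_0^4 (144*x^6 - 144*x^5 + 84*x^4 - 48*x^3 + 16*x^2 - 4*x + 1) dx. Term by term:
    ∫_0^4 144*x^6 dx = 2359296/7;  ∫_0^4 -144*x^5 dx = -98304;  ∫_0^4 84*x^4 dx = 86016/5;
    ∫_0^4 -48*x^3 dx = -3072;  ∫_0^4 16*x^2 dx = 1024/3;  ∫_0^4 -4*x dx = -32;
    ∫_0^4 1 dx = 4.
  Sum: 2359296/7 − 98304 + 86016/5 − 3072 + 1024/3 − 32 + 4 = 26584196/105.
Adding: ||u||_{H^1}^2 = 3808064/21 + 26584196/105 = 2172596/5.


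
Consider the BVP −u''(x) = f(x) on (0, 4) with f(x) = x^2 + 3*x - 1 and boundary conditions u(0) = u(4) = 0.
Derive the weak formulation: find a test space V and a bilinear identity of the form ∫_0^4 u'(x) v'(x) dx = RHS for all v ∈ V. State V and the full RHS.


V = H^1_0(0, 4) (so v(0) = v(4) = 0); weak form: ∫_0^4 u'v' dx = ∫_0^4 (x^2 + 3*x - 1) v dx for all v ∈ V.

Multiply both sides by a test function v and integrate from 0 to 4:
  ∫_0^4 −u''(x) v(x) dx = ∫_0^4 f(x) v(x) dx.
Integrate the LHS by parts once:
  ∫_0^4 −u'' v dx = −[u'(x) v(x)]_0^4 + ∫_0^4 u'(x) v'(x) dx.
Thus ∫_0^4 u'(x) v'(x) dx = ∫_0^4 f(x) v(x) dx + [u'(x) v(x)]_0^4.
Choose V so that boundary terms are either known or forced to vanish.
u is Dirichlet: u(0) = u(4) = 0. Let V = H^1_0(0, 4); then v(0) = v(4) = 0, and [u' v]_0^4 = 0.
Weak formulation: find u (satisfying any essential BC) such that ∫_0^4 u'(x) v'(x) dx = ∫_0^4 f v dx for all v ∈ V.
Substituting f(x) = x^2 + 3*x - 1, the right-hand side is ∫_0^4 (x^2 + 3*x - 1) v dx.


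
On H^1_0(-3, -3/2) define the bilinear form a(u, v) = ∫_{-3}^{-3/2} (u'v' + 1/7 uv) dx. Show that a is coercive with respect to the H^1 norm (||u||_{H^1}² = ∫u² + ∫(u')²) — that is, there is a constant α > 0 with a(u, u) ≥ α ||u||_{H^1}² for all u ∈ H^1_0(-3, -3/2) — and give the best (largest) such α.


α = (9 + 28*π^2)/(7*(9 + 4*π^2))

Coercivity of a(·,·) on H^1_0(-3, -3/2) means a(u, u) ≥ α ||u||_{H^1}² for every u ∈ H^1_0.
The interval has length L = 3/2, and Poincaré/coercivity depend only on L. Here a(u, u) = ∫(u')² + (1/7)·∫u².
Here 0 < c = 1/7 < 1. The condition a(u,u) ≥ α||u||_{H^1}² reads (1−α)∫(u')² ≥ (α−c)∫u². Any admissible α is ≤ 1 (rapidly oscillating u have ∫u²/∫(u')² → 0), and α = 1 would force 0 ≥ (1−c)∫u², impossible since c < 1; so 1−α > 0. By the sharp Poincaré inequality on H^1_0 of an interval of length L, ∫(u')² ≥ (π/L)²∫u² with equality for the first sine mode sin(π(x−x₀)/L) (x₀ the left endpoint), so the inequality holds for all u iff (1−α)(π/L)² ≥ α − c, i.e. α ≤ ((π/L)² + c)/((π/L)² + 1) = (1 + c(L/π)²)/(1 + (L/π)²). With (π/L)² = 4*π^2/9 and c = 1/7, the largest admissible constant is α = ((π/L)² + c)/((π/L)² + 1).
Simplifying, α = (9 + 28*π^2)/(7*(9 + 4*π^2)).


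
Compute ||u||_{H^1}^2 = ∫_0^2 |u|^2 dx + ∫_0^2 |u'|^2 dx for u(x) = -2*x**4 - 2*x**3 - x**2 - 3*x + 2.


||u||_{H^1}^2 = 1224718/315

The H^1 norm (squared) on an interval (0, L) is
  ||u||_{H^1}^2 = ∫_0^L u(x)^2 dx + ∫_0^L u'(x)^2 dx.
Compute u'(x) = -8*x**3 - 6*x**2 - 2*x - 3.
Then u(x)^2 = 4*x**8 + 8*x**7 + 8*x**6 + 16*x**5 + 5*x**4 - 2*x**3 + 5*x**2 - 12*x + 4 and u'(x)^2 = 64*x**6 + 96*x**5 + 68*x**4 + 72*x**3 + 40*x**2 + 12*x + 9.
Integrate each monomial from 0 to 2 using ∫_0^2 c·x^n dx = c·2^(n+1)/(n+1):
  ∫_0^2 u(x)^2 dx = ∫_0^2 (4*x^8 + 8*x^7 + 8*x^6 + 16*x^5 + 5*x^4 - 2*x^3 + 5*x^2 - 12*x + 4) dx. Term by term:
    ∫_0^2 4*x^8 dx = 2048/9;  ∫_0^2 8*x^7 dx = 256;  ∫_0^2 8*x^6 dx = 1024/7;
    ∫_0^2 16*x^5 dx = 512/3;  ∫_0^2 5*x^4 dx = 32;  ∫_0^2 -2*x^3 dx = -8;
    ∫_0^2 5*x^2 dx = 40/3;  ∫_0^2 -12*x dx = -24;  ∫_0^2 4 dx = 8.
  Sum: 2048/9 + 256 + 1024/7 + 512/3 + 32 − 8 + 40/3 − 24 + 8 = 51776/63.
  ∫_0^2 u'(x)^2 dx = ∫_0^2 (64*x^6 + 96*x^5 + 68*x^4 + 72*x^3 + 40*x^2 + 12*x + 9) dx. Term by term:
    ∫_0^2 64*x^6 dx = 8192/7;  ∫_0^2 96*x^5 dx = 1024;  ∫_0^2 68*x^4 dx = 2176/5;
    ∫_0^2 72*x^3 dx = 288;  ∫_0^2 40*x^2 dx = 320/3;  ∫_0^2 12*x dx = 24;
    ∫_0^2 9 dx = 18.
  Sum: 8192/7 + 1024 + 2176/5 + 288 + 320/3 + 24 + 18 = 321946/105.
Adding: ||u||_{H^1}^2 = 51776/63 + 321946/105 = 1224718/315.


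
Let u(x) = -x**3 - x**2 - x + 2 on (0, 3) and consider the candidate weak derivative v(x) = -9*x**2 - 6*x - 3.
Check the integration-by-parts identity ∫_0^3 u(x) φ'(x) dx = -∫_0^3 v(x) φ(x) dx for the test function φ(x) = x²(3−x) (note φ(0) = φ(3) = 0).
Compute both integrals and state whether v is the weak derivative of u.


LHS = 2079/20, RHS = 6237/20. No, v is not the weak derivative of u.

u(x) = -x**3 - x**2 - x + 2, classical derivative u'(x) = -3*x**2 - 2*x - 1.
φ(x) = x²(3−x), so φ'(x) = 3*x*(2 - x).
Note φ(0) = φ(3) = 0, so the boundary term u·φ vanishes.
LHS = ∫_0^3 u(x) φ'(x) dx = ∫_0^3 (3*x^5 - 3*x^4 - 3*x^3 - 12*x^2 + 12*x) dx. Term by term:
  ∫_0^3 3*x^5 dx = 729/2;  ∫_0^3 -3*x^4 dx = -729/5;  ∫_0^3 -3*x^3 dx = -243/4;
  ∫_0^3 -12*x^2 dx = -108;  ∫_0^3 12*x dx = 54.
Sum: 729/2 − 729/5 − 243/4 − 108 + 54 = 2079/20.
So LHS = 2079/20.
∫_0^3 v(x) φ(x) dx = ∫_0^3 (9*x^5 - 21*x^4 - 15*x^3 - 9*x^2) dx. Term by term:
  ∫_0^3 9*x^5 dx = 2187/2;  ∫_0^3 -21*x^4 dx = -5103/5;  ∫_0^3 -15*x^3 dx = -1215/4;
  ∫_0^3 -9*x^2 dx = -81.
Sum: 2187/2 − 5103/5 − 1215/4 − 81 = -6237/20.
So RHS = -∫_0^3 v(x) φ(x) dx = 6237/20.
LHS − RHS = -2079/10 ≠ 0, so the identity fails.
(For a valid weak derivative the identity must hold for EVERY test function, in particular this one. The failure shows v is NOT the weak derivative of u.)
Correct weak derivative would be u'(x) = -3*x**2 - 2*x - 1.


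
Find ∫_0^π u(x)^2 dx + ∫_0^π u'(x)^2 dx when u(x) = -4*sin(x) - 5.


||u||_{H^1(0,π)}^2 = 80 + 41*π

u'(x) = -4*cos(x).
Expand u² and (u')² and integrate term by term on (0, π), using: for integers n ≥ 1, ∫_0^π sin²(nx) dx = ∫_0^π cos²(nx) dx = π/2; for n ≠ n', ∫_0^π sin(nx)sin(n'x) dx = ∫_0^π cos(nx)cos(n'x) dx = 0; and by product-to-sum, ∫_0^π sin(nx)cos(n'x) dx = ½∫_0^π [sin((n+n')x) + sin((n−n')x)] dx, which is 0 when n+n' is even and 2n/(n²−n'²) when n+n' is odd (it need not vanish on (0, π)). For the constant mode: ∫_0^π 1 dx = π, ∫_0^π cos(nx) dx = 0, ∫_0^π sin(nx) dx = (1−(−1)^n)/n.
  u² squared terms: (-5)²·∫1 dx = 25·π = 25*π;  (-4)²·∫sin(x)² dx = 16·π/2 = 8*π.
  u² cross terms: 2·(-5)·(-4)·∫1·sin(x) dx = 40·(2) = 80.
  So ∫_0^π u² dx = 25*π + 8*π + 80 = 80 + 33*π.
  (u')² squared terms: (-4)²·∫cos(x)² dx = 16·π/2 = 8*π.
  So ∫_0^π (u')² dx = 8*π.
||u||_{H^1}^2 = (80 + 33*π) + (8*π) = 80 + 41*π.


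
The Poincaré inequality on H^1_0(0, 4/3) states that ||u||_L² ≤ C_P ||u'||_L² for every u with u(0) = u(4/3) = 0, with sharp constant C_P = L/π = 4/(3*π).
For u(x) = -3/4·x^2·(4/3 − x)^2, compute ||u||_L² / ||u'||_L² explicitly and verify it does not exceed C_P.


||u||_L² / ||u'||_L² = 2*sqrt(3)/9 < C_P = 4/(3*π).

u(x) = -3/4·x^2·(4/3 − x)^2, so u'(x) = x*(-9*x^2 + 18*x - 8)/3.
u(x) = -3/4·x^2·(4/3 − x)^2 vanishes at x = 0 and x = 4/3, so u ∈ H^1_0(0, 4/3). Differentiate via the product rule and integrate the resulting polynomials term by term.
  ∫_0^4/3 u² dx = ∫_0^4/3 (9*x^8/16 - 3*x^7 + 6*x^6 - 16*x^5/3 + 16*x^4/9) dx. Term by term:
    ∫_0^4/3 9*x^8/16 dx = 16384/19683;  ∫_0^4/3 -3*x^7 dx = -8192/2187;  ∫_0^4/3 6*x^6 dx = 32768/5103;
    ∫_0^4/3 -16*x^5/3 dx = -32768/6561;  ∫_0^4/3 16*x^4/9 dx = 16384/10935.
  Sum: 16384/19683 − 8192/2187 + 32768/5103 − 32768/6561 + 16384/10935 = 8192/688905.
  ∫_0^4/3 (u')² dx = ∫_0^4/3 (9*x^6 - 36*x^5 + 52*x^4 - 32*x^3 + 64*x^2/9) dx. Term by term:
    ∫_0^4/3 9*x^6 dx = 16384/1701;  ∫_0^4/3 -36*x^5 dx = -8192/243;  ∫_0^4/3 52*x^4 dx = 53248/1215;
    ∫_0^4/3 -32*x^3 dx = -2048/81;  ∫_0^4/3 64*x^2/9 dx = 4096/729.
  Sum: 16384/1701 − 8192/243 + 53248/1215 − 2048/81 + 4096/729 = 2048/25515.
∫_0^4/3 u² dx = 8192/688905, so ||u||_L² = 64*sqrt(210)/8505.
∫_0^4/3 (u')² dx = 2048/25515, so ||u'||_L² = 32*sqrt(70)/945.
Ratio ||u||_L² / ||u'||_L² = 2*sqrt(3)/9.
Sharp Poincaré constant on H^1_0(0, 4/3) is C_P = L/π = 4/(3*π), achieved by sin(3*π/4·x).
A polynomial bump cannot attain the sharp Poincaré constant (only the first sine eigenfunction does), so the ratio is strictly less than C_P, consistent with ||u||_L² ≤ C_P ||u'||_L².


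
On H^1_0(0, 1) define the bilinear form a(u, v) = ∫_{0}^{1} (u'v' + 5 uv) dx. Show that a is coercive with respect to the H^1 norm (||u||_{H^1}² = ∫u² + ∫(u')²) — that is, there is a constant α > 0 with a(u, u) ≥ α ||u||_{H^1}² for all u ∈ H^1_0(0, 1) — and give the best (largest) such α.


α = 1

Coercivity of a(·,·) on H^1_0(0, 1) means a(u, u) ≥ α ||u||_{H^1}² for every u ∈ H^1_0.
The interval has length L = 1, and Poincaré/coercivity depend only on L. Here a(u, u) = ∫(u')² + (5)·∫u².
Here c = 5 ≥ 1, so a(u,u) = ∫(u')² + c∫u² ≥ ∫(u')² + ∫u² = ||u||_{H^1}², i.e. α = 1 works. No larger α is possible: a(u,u) ≥ α||u||_{H^1}² means (1−α)∫(u')² ≥ (α−c)∫u², and for the modes u_n = sin(nπ(x−x₀)/L) (x₀ the left endpoint) one has ∫u_n²/∫(u_n')² = (L/(nπ))² → 0, so a(u_n,u_n)/||u_n||_{H^1}² → 1. Hence the optimal constant is α = 1.
Therefore α = 1.


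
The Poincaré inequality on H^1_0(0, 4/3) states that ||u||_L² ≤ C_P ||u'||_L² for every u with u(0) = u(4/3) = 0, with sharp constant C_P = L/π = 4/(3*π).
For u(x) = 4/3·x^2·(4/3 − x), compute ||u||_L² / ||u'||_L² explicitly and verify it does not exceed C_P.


||u||_L² / ||u'||_L² = 2*sqrt(14)/21 < C_P = 4/(3*π).

u(x) = 4/3·x^2·(4/3 − x), so u'(x) = 4*x*(8 - 9*x)/9.
u(x) = 4/3·x^2·(4/3 − x) vanishes at x = 0 and x = 4/3, so u ∈ H^1_0(0, 4/3). Differentiate via the product rule and integrate the resulting polynomials term by term.
  ∫_0^4/3 u² dx = ∫_0^4/3 (16*x^6/9 - 128*x^5/27 + 256*x^4/81) dx. Term by term:
    ∫_0^4/3 16*x^6/9 dx = 262144/137781;  ∫_0^4/3 -128*x^5/27 dx = -262144/59049;  ∫_0^4/3 256*x^4/81 dx = 262144/98415.
  Sum: 262144/137781 − 262144/59049 + 262144/98415 = 262144/2066715.
  ∫_0^4/3 (u')² dx = ∫_0^4/3 (16*x^4 - 256*x^3/9 + 1024*x^2/81) dx. Term by term:
    ∫_0^4/3 16*x^4 dx = 16384/1215;  ∫_0^4/3 -256*x^3/9 dx = -16384/729;  ∫_0^4/3 1024*x^2/81 dx = 65536/6561.
  Sum: 16384/1215 − 16384/729 + 65536/6561 = 32768/32805.
∫_0^4/3 u² dx = 262144/2066715, so ||u||_L² = 512*sqrt(35)/8505.
∫_0^4/3 (u')² dx = 32768/32805, so ||u'||_L² = 128*sqrt(10)/405.
Ratio ||u||_L² / ||u'||_L² = 2*sqrt(14)/21.
Sharp Poincaré constant on H^1_0(0, 4/3) is C_P = L/π = 4/(3*π), achieved by sin(3*π/4·x).
A polynomial bump cannot attain the sharp Poincaré constant (only the first sine eigenfunction does), so the ratio is strictly less than C_P, consistent with ||u||_L² ≤ C_P ||u'||_L².


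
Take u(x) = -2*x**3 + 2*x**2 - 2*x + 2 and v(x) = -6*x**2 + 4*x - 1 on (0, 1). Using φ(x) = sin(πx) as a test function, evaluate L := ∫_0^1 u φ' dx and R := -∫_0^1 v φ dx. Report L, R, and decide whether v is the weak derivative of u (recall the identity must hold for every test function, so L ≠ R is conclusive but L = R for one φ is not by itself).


LHS = -24/π^3 + 6/π, RHS = -24/π^3 + 4/π. No, v is not the weak derivative of u.

u(x) = -2*x**3 + 2*x**2 - 2*x + 2, classical derivative u'(x) = -6*x**2 + 4*x - 2.
φ(x) = sin(πx), so φ'(x) = π*cos(π*x).
Note φ(0) = φ(1) = 0, so the boundary term u·φ vanishes.
LHS = ∫_0^1 u(x) φ'(x) dx = ∫_0^1 (-2*π*x^3*cos(π*x) + 2*π*x^2*cos(π*x) - 2*π*x*cos(π*x) + 2*π*cos(π*x)) dx. Term by term:
  ∫_0^1 2*π*cos(π*x) dx = 0;  ∫_0^1 -2*π*x*cos(π*x) dx = 4/π;  ∫_0^1 -2*π*x^3*cos(π*x) dx = -24/π^3 + 6/π;
  ∫_0^1 2*π*x^2*cos(π*x) dx = -4/π.
Sum: 0 + 4/π + -24/π^3 + 6/π − 4/π = -24/π^3 + 6/π.
So LHS = -24/π^3 + 6/π.
∫_0^1 v(x) φ(x) dx = ∫_0^1 (-6*x^2*sin(π*x) + 4*x*sin(π*x) - sin(π*x)) dx. Term by term:
  ∫_0^1 -sin(π*x) dx = -2/π;  ∫_0^1 -6*x^2*sin(π*x) dx = -6/π + 24/π^3;  ∫_0^1 4*x*sin(π*x) dx = 4/π.
Sum: -2/π + -6/π + 24/π^3 + 4/π = -4/π + 24/π^3.
So RHS = -∫_0^1 v(x) φ(x) dx = -24/π^3 + 4/π.
LHS − RHS = 2/π ≠ 0, so the identity fails.
(For a valid weak derivative the identity must hold for EVERY test function, in particular this one. The failure shows v is NOT the weak derivative of u.)
Correct weak derivative would be u'(x) = -6*x**2 + 4*x - 2.
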